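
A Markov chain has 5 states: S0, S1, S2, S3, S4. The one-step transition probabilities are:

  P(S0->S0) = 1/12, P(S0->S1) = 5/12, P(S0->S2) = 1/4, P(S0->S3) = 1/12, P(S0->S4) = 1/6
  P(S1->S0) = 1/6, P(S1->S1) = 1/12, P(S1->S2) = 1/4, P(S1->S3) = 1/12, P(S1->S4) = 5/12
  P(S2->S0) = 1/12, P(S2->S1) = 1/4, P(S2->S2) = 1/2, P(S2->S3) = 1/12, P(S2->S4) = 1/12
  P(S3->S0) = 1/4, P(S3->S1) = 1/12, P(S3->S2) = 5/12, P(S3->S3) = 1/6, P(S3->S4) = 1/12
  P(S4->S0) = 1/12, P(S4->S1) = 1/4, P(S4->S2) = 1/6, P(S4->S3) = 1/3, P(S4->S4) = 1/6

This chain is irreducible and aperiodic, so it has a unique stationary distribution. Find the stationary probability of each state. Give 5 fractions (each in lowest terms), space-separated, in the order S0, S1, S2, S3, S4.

The stationary distribution satisfies pi = pi * P, i.e.:
  pi_S0 = 1/12*pi_S0 + 1/6*pi_S1 + 1/12*pi_S2 + 1/4*pi_S3 + 1/12*pi_S4
  pi_S1 = 5/12*pi_S0 + 1/12*pi_S1 + 1/4*pi_S2 + 1/12*pi_S3 + 1/4*pi_S4
  pi_S2 = 1/4*pi_S0 + 1/4*pi_S1 + 1/2*pi_S2 + 5/12*pi_S3 + 1/6*pi_S4
  pi_S3 = 1/12*pi_S0 + 1/12*pi_S1 + 1/12*pi_S2 + 1/6*pi_S3 + 1/3*pi_S4
  pi_S4 = 1/6*pi_S0 + 5/12*pi_S1 + 1/12*pi_S2 + 1/12*pi_S3 + 1/6*pi_S4
with normalization: pi_S0 + pi_S1 + pi_S2 + pi_S3 + pi_S4 = 1.

Using the first 4 balance equations plus normalization, the linear system A*pi = b is:
  [-11/12, 1/6, 1/12, 1/4, 1/12] . pi = 0
  [5/12, -11/12, 1/4, 1/12, 1/4] . pi = 0
  [1/4, 1/4, -1/2, 5/12, 1/6] . pi = 0
  [1/12, 1/12, 1/12, -5/6, 1/3] . pi = 0
  [1, 1, 1, 1, 1] . pi = 1

Solving yields:
  pi_S0 = 2517/20248
  pi_S1 = 2147/10124
  pi_S2 = 6975/20248
  pi_S3 = 2831/20248
  pi_S4 = 3631/20248

Verification (pi * P):
  2517/20248*1/12 + 2147/10124*1/6 + 6975/20248*1/12 + 2831/20248*1/4 + 3631/20248*1/12 = 2517/20248 = pi_S0  (ok)
  2517/20248*5/12 + 2147/10124*1/12 + 6975/20248*1/4 + 2831/20248*1/12 + 3631/20248*1/4 = 2147/10124 = pi_S1  (ok)
  2517/20248*1/4 + 2147/10124*1/4 + 6975/20248*1/2 + 2831/20248*5/12 + 3631/20248*1/6 = 6975/20248 = pi_S2  (ok)
  2517/20248*1/12 + 2147/10124*1/12 + 6975/20248*1/12 + 2831/20248*1/6 + 3631/20248*1/3 = 2831/20248 = pi_S3  (ok)
  2517/20248*1/6 + 2147/10124*5/12 + 6975/20248*1/12 + 2831/20248*1/12 + 3631/20248*1/6 = 3631/20248 = pi_S4  (ok)

Answer: 2517/20248 2147/10124 6975/20248 2831/20248 3631/20248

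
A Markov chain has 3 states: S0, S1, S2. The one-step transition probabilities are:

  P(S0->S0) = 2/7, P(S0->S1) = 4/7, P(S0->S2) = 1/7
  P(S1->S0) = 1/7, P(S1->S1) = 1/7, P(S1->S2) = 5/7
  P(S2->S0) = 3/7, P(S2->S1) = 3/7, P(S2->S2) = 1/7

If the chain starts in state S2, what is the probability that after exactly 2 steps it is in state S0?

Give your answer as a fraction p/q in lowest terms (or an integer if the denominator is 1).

Answer: 12/49

Derivation:
Computing P^2 by repeated multiplication:
P^1 =
  S0: [2/7, 4/7, 1/7]
  S1: [1/7, 1/7, 5/7]
  S2: [3/7, 3/7, 1/7]
P^2 =
  S0: [11/49, 15/49, 23/49]
  S1: [18/49, 20/49, 11/49]
  S2: [12/49, 18/49, 19/49]

(P^2)[S2 -> S0] = 12/49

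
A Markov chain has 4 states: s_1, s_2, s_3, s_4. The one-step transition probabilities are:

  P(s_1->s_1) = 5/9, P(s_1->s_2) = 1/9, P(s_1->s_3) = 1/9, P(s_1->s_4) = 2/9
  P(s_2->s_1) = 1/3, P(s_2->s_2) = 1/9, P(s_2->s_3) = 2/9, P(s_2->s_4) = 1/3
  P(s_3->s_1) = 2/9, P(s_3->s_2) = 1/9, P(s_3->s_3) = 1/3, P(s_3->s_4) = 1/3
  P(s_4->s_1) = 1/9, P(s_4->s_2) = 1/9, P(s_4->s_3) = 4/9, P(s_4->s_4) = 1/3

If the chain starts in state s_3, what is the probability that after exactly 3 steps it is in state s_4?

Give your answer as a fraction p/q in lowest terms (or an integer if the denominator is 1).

Answer: 221/729

Derivation:
Computing P^3 by repeated multiplication:
P^1 =
  s_1: [5/9, 1/9, 1/9, 2/9]
  s_2: [1/3, 1/9, 2/9, 1/3]
  s_3: [2/9, 1/9, 1/3, 1/3]
  s_4: [1/9, 1/9, 4/9, 1/3]
P^2 =
  s_1: [32/81, 1/9, 2/9, 22/81]
  s_2: [25/81, 1/9, 23/81, 8/27]
  s_3: [22/81, 1/9, 25/81, 25/81]
  s_4: [19/81, 1/9, 1/3, 26/81]
P^3 =
  s_1: [245/729, 1/9, 64/243, 211/729]
  s_2: [74/243, 1/9, 208/729, 218/729]
  s_3: [212/729, 1/9, 215/729, 221/729]
  s_4: [202/729, 1/9, 74/243, 224/729]

(P^3)[s_3 -> s_4] = 221/729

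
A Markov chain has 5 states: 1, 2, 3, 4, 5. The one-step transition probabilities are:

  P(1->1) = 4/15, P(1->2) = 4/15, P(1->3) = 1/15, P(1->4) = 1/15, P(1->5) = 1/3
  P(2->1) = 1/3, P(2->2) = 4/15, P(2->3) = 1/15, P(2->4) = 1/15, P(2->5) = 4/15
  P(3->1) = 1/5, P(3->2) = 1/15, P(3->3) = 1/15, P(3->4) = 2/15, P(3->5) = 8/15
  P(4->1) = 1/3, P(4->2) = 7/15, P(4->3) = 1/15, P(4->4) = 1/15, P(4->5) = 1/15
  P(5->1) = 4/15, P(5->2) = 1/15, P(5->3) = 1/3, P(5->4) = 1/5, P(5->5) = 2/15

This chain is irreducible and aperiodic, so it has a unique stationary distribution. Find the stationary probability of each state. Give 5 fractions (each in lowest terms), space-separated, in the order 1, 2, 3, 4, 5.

The stationary distribution satisfies pi = pi * P, i.e.:
  pi_1 = 4/15*pi_1 + 1/3*pi_2 + 1/5*pi_3 + 1/3*pi_4 + 4/15*pi_5
  pi_2 = 4/15*pi_1 + 4/15*pi_2 + 1/15*pi_3 + 7/15*pi_4 + 1/15*pi_5
  pi_3 = 1/15*pi_1 + 1/15*pi_2 + 1/15*pi_3 + 1/15*pi_4 + 1/3*pi_5
  pi_4 = 1/15*pi_1 + 1/15*pi_2 + 2/15*pi_3 + 1/15*pi_4 + 1/5*pi_5
  pi_5 = 1/3*pi_1 + 4/15*pi_2 + 8/15*pi_3 + 1/15*pi_4 + 2/15*pi_5
with normalization: pi_1 + pi_2 + pi_3 + pi_4 + pi_5 = 1.

Using the first 4 balance equations plus normalization, the linear system A*pi = b is:
  [-11/15, 1/3, 1/5, 1/3, 4/15] . pi = 0
  [4/15, -11/15, 1/15, 7/15, 1/15] . pi = 0
  [1/15, 1/15, -14/15, 1/15, 1/3] . pi = 0
  [1/15, 1/15, 2/15, -14/15, 1/5] . pi = 0
  [1, 1, 1, 1, 1] . pi = 1

Solving yields:
  pi_1 = 5515/19779
  pi_2 = 12376/59337
  pi_3 = 2713/19779
  pi_4 = 6590/59337
  pi_5 = 1743/6593

Verification (pi * P):
  5515/19779*4/15 + 12376/59337*1/3 + 2713/19779*1/5 + 6590/59337*1/3 + 1743/6593*4/15 = 5515/19779 = pi_1  (ok)
  5515/19779*4/15 + 12376/59337*4/15 + 2713/19779*1/15 + 6590/59337*7/15 + 1743/6593*1/15 = 12376/59337 = pi_2  (ok)
  5515/19779*1/15 + 12376/59337*1/15 + 2713/19779*1/15 + 6590/59337*1/15 + 1743/6593*1/3 = 2713/19779 = pi_3  (ok)
  5515/19779*1/15 + 12376/59337*1/15 + 2713/19779*2/15 + 6590/59337*1/15 + 1743/6593*1/5 = 6590/59337 = pi_4  (ok)
  5515/19779*1/3 + 12376/59337*4/15 + 2713/19779*8/15 + 6590/59337*1/15 + 1743/6593*2/15 = 1743/6593 = pi_5  (ok)

Answer: 5515/19779 12376/59337 2713/19779 6590/59337 1743/6593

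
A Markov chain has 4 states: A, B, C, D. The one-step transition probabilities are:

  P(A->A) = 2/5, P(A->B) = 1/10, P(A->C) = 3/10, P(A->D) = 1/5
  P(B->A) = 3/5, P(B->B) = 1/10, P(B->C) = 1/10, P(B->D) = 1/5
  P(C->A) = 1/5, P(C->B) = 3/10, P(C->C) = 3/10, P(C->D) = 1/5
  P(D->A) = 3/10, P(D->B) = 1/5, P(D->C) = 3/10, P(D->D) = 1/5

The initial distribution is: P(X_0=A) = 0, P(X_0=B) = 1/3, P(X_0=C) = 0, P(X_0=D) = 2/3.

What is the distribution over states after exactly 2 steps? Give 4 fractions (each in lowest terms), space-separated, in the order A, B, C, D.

Propagating the distribution step by step (d_{t+1} = d_t * P):
d_0 = (A=0, B=1/3, C=0, D=2/3)
  d_1[A] = 0*2/5 + 1/3*3/5 + 0*1/5 + 2/3*3/10 = 2/5
  d_1[B] = 0*1/10 + 1/3*1/10 + 0*3/10 + 2/3*1/5 = 1/6
  d_1[C] = 0*3/10 + 1/3*1/10 + 0*3/10 + 2/3*3/10 = 7/30
  d_1[D] = 0*1/5 + 1/3*1/5 + 0*1/5 + 2/3*1/5 = 1/5
d_1 = (A=2/5, B=1/6, C=7/30, D=1/5)
  d_2[A] = 2/5*2/5 + 1/6*3/5 + 7/30*1/5 + 1/5*3/10 = 11/30
  d_2[B] = 2/5*1/10 + 1/6*1/10 + 7/30*3/10 + 1/5*1/5 = 1/6
  d_2[C] = 2/5*3/10 + 1/6*1/10 + 7/30*3/10 + 1/5*3/10 = 4/15
  d_2[D] = 2/5*1/5 + 1/6*1/5 + 7/30*1/5 + 1/5*1/5 = 1/5
d_2 = (A=11/30, B=1/6, C=4/15, D=1/5)

Answer: 11/30 1/6 4/15 1/5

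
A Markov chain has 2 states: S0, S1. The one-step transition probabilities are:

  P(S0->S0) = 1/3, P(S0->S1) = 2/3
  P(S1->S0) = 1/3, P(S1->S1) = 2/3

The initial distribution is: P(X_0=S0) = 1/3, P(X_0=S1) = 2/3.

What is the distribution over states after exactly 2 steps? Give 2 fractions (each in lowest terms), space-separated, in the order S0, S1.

Propagating the distribution step by step (d_{t+1} = d_t * P):
d_0 = (S0=1/3, S1=2/3)
  d_1[S0] = 1/3*1/3 + 2/3*1/3 = 1/3
  d_1[S1] = 1/3*2/3 + 2/3*2/3 = 2/3
d_1 = (S0=1/3, S1=2/3)
  d_2[S0] = 1/3*1/3 + 2/3*1/3 = 1/3
  d_2[S1] = 1/3*2/3 + 2/3*2/3 = 2/3
d_2 = (S0=1/3, S1=2/3)

Answer: 1/3 2/3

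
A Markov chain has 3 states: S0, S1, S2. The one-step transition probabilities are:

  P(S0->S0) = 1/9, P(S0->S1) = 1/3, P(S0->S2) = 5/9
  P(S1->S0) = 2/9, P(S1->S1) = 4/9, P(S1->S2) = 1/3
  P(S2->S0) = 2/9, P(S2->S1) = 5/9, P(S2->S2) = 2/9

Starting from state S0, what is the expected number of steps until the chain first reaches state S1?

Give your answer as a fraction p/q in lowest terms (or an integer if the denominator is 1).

Let h_i = expected steps to first reach S1 from state i.
Boundary: h_S1 = 0.
First-step equations for the other states:
  h_S0 = 1 + 1/9*h_S0 + 1/3*h_S1 + 5/9*h_S2
  h_S2 = 1 + 2/9*h_S0 + 5/9*h_S1 + 2/9*h_S2

Substituting h_S1 = 0 and rearranging gives the linear system (I - Q) h = 1:
  [8/9, -5/9] . (h_S0, h_S2) = 1
  [-2/9, 7/9] . (h_S0, h_S2) = 1

Solving yields:
  h_S0 = 54/23
  h_S2 = 45/23

Starting state is S0, so the expected hitting time is h_S0 = 54/23.

Answer: 54/23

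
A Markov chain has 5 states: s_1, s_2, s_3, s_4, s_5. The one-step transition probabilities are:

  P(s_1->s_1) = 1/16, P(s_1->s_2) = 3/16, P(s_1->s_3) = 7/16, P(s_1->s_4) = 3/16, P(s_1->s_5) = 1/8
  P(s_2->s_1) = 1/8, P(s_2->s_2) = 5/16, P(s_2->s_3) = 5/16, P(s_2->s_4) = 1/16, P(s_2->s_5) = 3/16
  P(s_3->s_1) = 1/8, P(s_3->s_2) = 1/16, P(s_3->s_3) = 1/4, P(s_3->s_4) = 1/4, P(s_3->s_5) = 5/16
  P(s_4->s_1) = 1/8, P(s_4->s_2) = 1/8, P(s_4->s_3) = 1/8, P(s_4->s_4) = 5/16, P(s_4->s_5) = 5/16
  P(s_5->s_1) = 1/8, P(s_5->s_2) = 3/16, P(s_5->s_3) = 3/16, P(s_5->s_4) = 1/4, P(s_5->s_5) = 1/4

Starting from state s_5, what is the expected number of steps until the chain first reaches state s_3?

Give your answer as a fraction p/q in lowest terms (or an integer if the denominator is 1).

Let h_i = expected steps to first reach s_3 from state i.
Boundary: h_s_3 = 0.
First-step equations for the other states:
  h_s_1 = 1 + 1/16*h_s_1 + 3/16*h_s_2 + 7/16*h_s_3 + 3/16*h_s_4 + 1/8*h_s_5
  h_s_2 = 1 + 1/8*h_s_1 + 5/16*h_s_2 + 5/16*h_s_3 + 1/16*h_s_4 + 3/16*h_s_5
  h_s_4 = 1 + 1/8*h_s_1 + 1/8*h_s_2 + 1/8*h_s_3 + 5/16*h_s_4 + 5/16*h_s_5
  h_s_5 = 1 + 1/8*h_s_1 + 3/16*h_s_2 + 3/16*h_s_3 + 1/4*h_s_4 + 1/4*h_s_5

Substituting h_s_3 = 0 and rearranging gives the linear system (I - Q) h = 1:
  [15/16, -3/16, -3/16, -1/8] . (h_s_1, h_s_2, h_s_4, h_s_5) = 1
  [-1/8, 11/16, -1/16, -3/16] . (h_s_1, h_s_2, h_s_4, h_s_5) = 1
  [-1/8, -1/8, 11/16, -5/16] . (h_s_1, h_s_2, h_s_4, h_s_5) = 1
  [-1/8, -3/16, -1/4, 3/4] . (h_s_1, h_s_2, h_s_4, h_s_5) = 1

Solving yields:
  h_s_1 = 10/3
  h_s_2 = 1972/535
  h_s_4 = 7582/1605
  h_s_5 = 2346/535

Starting state is s_5, so the expected hitting time is h_s_5 = 2346/535.

Answer: 2346/535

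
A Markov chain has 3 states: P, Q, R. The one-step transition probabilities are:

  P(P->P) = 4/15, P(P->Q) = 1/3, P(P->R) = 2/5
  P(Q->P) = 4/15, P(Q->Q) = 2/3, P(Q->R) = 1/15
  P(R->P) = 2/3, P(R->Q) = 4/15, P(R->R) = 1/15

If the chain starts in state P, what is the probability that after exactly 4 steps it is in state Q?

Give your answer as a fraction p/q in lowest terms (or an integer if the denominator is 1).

Computing P^4 by repeated multiplication:
P^1 =
  P: [4/15, 1/3, 2/5]
  Q: [4/15, 2/3, 1/15]
  R: [2/3, 4/15, 1/15]
P^2 =
  P: [32/75, 94/225, 7/45]
  Q: [22/75, 124/225, 7/45]
  R: [22/75, 94/225, 13/45]
P^3 =
  P: [74/225, 104/225, 47/225]
  Q: [74/225, 38/75, 37/225]
  R: [86/225, 34/75, 37/225]
P^4 =
  P: [394/1125, 1598/3375, 119/675]
  Q: [374/1125, 1658/3375, 119/675]
  R: [374/1125, 1598/3375, 131/675]

(P^4)[P -> Q] = 1598/3375

Answer: 1598/3375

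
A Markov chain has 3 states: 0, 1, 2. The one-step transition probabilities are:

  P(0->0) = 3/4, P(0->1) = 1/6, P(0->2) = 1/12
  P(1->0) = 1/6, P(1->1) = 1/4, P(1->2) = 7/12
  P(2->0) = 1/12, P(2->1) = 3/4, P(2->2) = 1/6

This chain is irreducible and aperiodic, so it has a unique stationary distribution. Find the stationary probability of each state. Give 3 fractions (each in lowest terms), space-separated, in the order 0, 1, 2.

Answer: 27/79 29/79 23/79

Derivation:
The stationary distribution satisfies pi = pi * P, i.e.:
  pi_0 = 3/4*pi_0 + 1/6*pi_1 + 1/12*pi_2
  pi_1 = 1/6*pi_0 + 1/4*pi_1 + 3/4*pi_2
  pi_2 = 1/12*pi_0 + 7/12*pi_1 + 1/6*pi_2
with normalization: pi_0 + pi_1 + pi_2 = 1.

Using the first 2 balance equations plus normalization, the linear system A*pi = b is:
  [-1/4, 1/6, 1/12] . pi = 0
  [1/6, -3/4, 3/4] . pi = 0
  [1, 1, 1] . pi = 1

Solving yields:
  pi_0 = 27/79
  pi_1 = 29/79
  pi_2 = 23/79

Verification (pi * P):
  27/79*3/4 + 29/79*1/6 + 23/79*1/12 = 27/79 = pi_0  (ok)
  27/79*1/6 + 29/79*1/4 + 23/79*3/4 = 29/79 = pi_1  (ok)
  27/79*1/12 + 29/79*7/12 + 23/79*1/6 = 23/79 = pi_2  (ok)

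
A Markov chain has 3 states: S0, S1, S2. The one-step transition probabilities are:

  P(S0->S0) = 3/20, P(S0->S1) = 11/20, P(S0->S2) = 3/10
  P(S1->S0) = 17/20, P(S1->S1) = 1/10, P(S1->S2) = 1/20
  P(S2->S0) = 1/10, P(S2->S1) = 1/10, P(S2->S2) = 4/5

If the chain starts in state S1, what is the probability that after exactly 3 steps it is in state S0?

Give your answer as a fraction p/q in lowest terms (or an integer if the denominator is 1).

Answer: 1891/4000

Derivation:
Computing P^3 by repeated multiplication:
P^1 =
  S0: [3/20, 11/20, 3/10]
  S1: [17/20, 1/10, 1/20]
  S2: [1/10, 1/10, 4/5]
P^2 =
  S0: [13/25, 67/400, 5/16]
  S1: [87/400, 193/400, 3/10]
  S2: [9/50, 29/200, 27/40]
P^3 =
  S0: [2013/8000, 167/500, 663/1600]
  S1: [1891/4000, 1583/8000, 527/1600]
  S2: [871/4000, 181/1000, 481/800]

(P^3)[S1 -> S0] = 1891/4000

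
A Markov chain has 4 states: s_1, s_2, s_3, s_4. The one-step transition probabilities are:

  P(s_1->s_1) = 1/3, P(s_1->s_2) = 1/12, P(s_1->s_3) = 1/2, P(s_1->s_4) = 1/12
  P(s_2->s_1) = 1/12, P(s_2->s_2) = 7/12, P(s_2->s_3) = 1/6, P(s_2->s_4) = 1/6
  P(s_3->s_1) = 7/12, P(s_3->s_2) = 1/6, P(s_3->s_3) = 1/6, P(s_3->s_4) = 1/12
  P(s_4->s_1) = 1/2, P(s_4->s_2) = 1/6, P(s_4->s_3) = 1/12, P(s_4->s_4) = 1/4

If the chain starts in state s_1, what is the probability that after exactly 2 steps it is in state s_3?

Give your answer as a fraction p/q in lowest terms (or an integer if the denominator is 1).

Answer: 13/48

Derivation:
Computing P^2 by repeated multiplication:
P^1 =
  s_1: [1/3, 1/12, 1/2, 1/12]
  s_2: [1/12, 7/12, 1/6, 1/6]
  s_3: [7/12, 1/6, 1/6, 1/12]
  s_4: [1/2, 1/6, 1/12, 1/4]
P^2 =
  s_1: [65/144, 25/144, 13/48, 5/48]
  s_2: [37/144, 29/72, 13/72, 23/144]
  s_3: [25/72, 3/16, 17/48, 1/9]
  s_4: [17/48, 7/36, 5/16, 5/36]

(P^2)[s_1 -> s_3] = 13/48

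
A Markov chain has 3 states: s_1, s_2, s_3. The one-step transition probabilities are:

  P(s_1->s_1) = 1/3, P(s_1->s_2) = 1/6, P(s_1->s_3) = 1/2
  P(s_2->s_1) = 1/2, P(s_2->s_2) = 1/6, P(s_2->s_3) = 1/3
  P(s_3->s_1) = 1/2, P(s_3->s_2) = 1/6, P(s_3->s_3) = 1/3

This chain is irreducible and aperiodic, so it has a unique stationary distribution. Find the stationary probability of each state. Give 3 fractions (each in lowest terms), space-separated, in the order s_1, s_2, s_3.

The stationary distribution satisfies pi = pi * P, i.e.:
  pi_s_1 = 1/3*pi_s_1 + 1/2*pi_s_2 + 1/2*pi_s_3
  pi_s_2 = 1/6*pi_s_1 + 1/6*pi_s_2 + 1/6*pi_s_3
  pi_s_3 = 1/2*pi_s_1 + 1/3*pi_s_2 + 1/3*pi_s_3
with normalization: pi_s_1 + pi_s_2 + pi_s_3 = 1.

Using the first 2 balance equations plus normalization, the linear system A*pi = b is:
  [-2/3, 1/2, 1/2] . pi = 0
  [1/6, -5/6, 1/6] . pi = 0
  [1, 1, 1] . pi = 1

Solving yields:
  pi_s_1 = 3/7
  pi_s_2 = 1/6
  pi_s_3 = 17/42

Verification (pi * P):
  3/7*1/3 + 1/6*1/2 + 17/42*1/2 = 3/7 = pi_s_1  (ok)
  3/7*1/6 + 1/6*1/6 + 17/42*1/6 = 1/6 = pi_s_2  (ok)
  3/7*1/2 + 1/6*1/3 + 17/42*1/3 = 17/42 = pi_s_3  (ok)

Answer: 3/7 1/6 17/42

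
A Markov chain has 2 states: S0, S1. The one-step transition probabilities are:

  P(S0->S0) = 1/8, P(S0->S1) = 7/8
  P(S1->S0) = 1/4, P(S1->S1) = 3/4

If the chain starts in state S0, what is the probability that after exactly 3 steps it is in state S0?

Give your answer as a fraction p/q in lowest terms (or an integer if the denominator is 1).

Computing P^3 by repeated multiplication:
P^1 =
  S0: [1/8, 7/8]
  S1: [1/4, 3/4]
P^2 =
  S0: [15/64, 49/64]
  S1: [7/32, 25/32]
P^3 =
  S0: [113/512, 399/512]
  S1: [57/256, 199/256]

(P^3)[S0 -> S0] = 113/512

Answer: 113/512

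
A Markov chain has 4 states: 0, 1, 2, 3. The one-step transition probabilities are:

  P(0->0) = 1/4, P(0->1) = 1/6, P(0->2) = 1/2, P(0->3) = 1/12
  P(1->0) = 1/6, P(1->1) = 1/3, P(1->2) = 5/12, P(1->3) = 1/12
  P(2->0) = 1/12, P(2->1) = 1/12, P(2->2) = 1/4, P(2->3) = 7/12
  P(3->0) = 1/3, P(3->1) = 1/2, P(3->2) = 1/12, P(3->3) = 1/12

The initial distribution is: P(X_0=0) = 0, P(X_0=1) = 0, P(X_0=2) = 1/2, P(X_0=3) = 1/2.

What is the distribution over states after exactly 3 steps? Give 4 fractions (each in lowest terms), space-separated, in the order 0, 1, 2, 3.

Propagating the distribution step by step (d_{t+1} = d_t * P):
d_0 = (0=0, 1=0, 2=1/2, 3=1/2)
  d_1[0] = 0*1/4 + 0*1/6 + 1/2*1/12 + 1/2*1/3 = 5/24
  d_1[1] = 0*1/6 + 0*1/3 + 1/2*1/12 + 1/2*1/2 = 7/24
  d_1[2] = 0*1/2 + 0*5/12 + 1/2*1/4 + 1/2*1/12 = 1/6
  d_1[3] = 0*1/12 + 0*1/12 + 1/2*7/12 + 1/2*1/12 = 1/3
d_1 = (0=5/24, 1=7/24, 2=1/6, 3=1/3)
  d_2[0] = 5/24*1/4 + 7/24*1/6 + 1/6*1/12 + 1/3*1/3 = 65/288
  d_2[1] = 5/24*1/6 + 7/24*1/3 + 1/6*1/12 + 1/3*1/2 = 5/16
  d_2[2] = 5/24*1/2 + 7/24*5/12 + 1/6*1/4 + 1/3*1/12 = 85/288
  d_2[3] = 5/24*1/12 + 7/24*1/12 + 1/6*7/12 + 1/3*1/12 = 1/6
d_2 = (0=65/288, 1=5/16, 2=85/288, 3=1/6)
  d_3[0] = 65/288*1/4 + 5/16*1/6 + 85/288*1/12 + 1/6*1/3 = 163/864
  d_3[1] = 65/288*1/6 + 5/16*1/3 + 85/288*1/12 + 1/6*1/2 = 863/3456
  d_3[2] = 65/288*1/2 + 5/16*5/12 + 85/288*1/4 + 1/6*1/12 = 127/384
  d_3[3] = 65/288*1/12 + 5/16*1/12 + 85/288*7/12 + 1/6*1/12 = 133/576
d_3 = (0=163/864, 1=863/3456, 2=127/384, 3=133/576)

Answer: 163/864 863/3456 127/384 133/576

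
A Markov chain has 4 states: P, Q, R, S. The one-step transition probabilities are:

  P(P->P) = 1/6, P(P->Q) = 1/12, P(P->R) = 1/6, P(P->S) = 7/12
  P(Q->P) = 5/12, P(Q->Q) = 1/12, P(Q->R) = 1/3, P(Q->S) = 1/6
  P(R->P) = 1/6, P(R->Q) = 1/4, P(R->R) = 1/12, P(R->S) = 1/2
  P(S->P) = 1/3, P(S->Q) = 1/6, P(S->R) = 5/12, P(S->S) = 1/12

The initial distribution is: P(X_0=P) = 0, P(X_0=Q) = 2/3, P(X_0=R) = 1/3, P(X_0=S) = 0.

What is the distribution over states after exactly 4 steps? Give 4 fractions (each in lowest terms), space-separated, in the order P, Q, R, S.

Answer: 2677/10368 9563/62208 3889/15552 7009/20736

Derivation:
Propagating the distribution step by step (d_{t+1} = d_t * P):
d_0 = (P=0, Q=2/3, R=1/3, S=0)
  d_1[P] = 0*1/6 + 2/3*5/12 + 1/3*1/6 + 0*1/3 = 1/3
  d_1[Q] = 0*1/12 + 2/3*1/12 + 1/3*1/4 + 0*1/6 = 5/36
  d_1[R] = 0*1/6 + 2/3*1/3 + 1/3*1/12 + 0*5/12 = 1/4
  d_1[S] = 0*7/12 + 2/3*1/6 + 1/3*1/2 + 0*1/12 = 5/18
d_1 = (P=1/3, Q=5/36, R=1/4, S=5/18)
  d_2[P] = 1/3*1/6 + 5/36*5/12 + 1/4*1/6 + 5/18*1/3 = 107/432
  d_2[Q] = 1/3*1/12 + 5/36*1/12 + 1/4*1/4 + 5/18*1/6 = 4/27
  d_2[R] = 1/3*1/6 + 5/36*1/3 + 1/4*1/12 + 5/18*5/12 = 103/432
  d_2[S] = 1/3*7/12 + 5/36*1/6 + 1/4*1/2 + 5/18*1/12 = 79/216
d_2 = (P=107/432, Q=4/27, R=103/432, S=79/216)
  d_3[P] = 107/432*1/6 + 4/27*5/12 + 103/432*1/6 + 79/216*1/3 = 343/1296
  d_3[Q] = 107/432*1/12 + 4/27*1/12 + 103/432*1/4 + 79/216*1/6 = 199/1296
  d_3[R] = 107/432*1/6 + 4/27*1/3 + 103/432*1/12 + 79/216*5/12 = 1363/5184
  d_3[S] = 107/432*7/12 + 4/27*1/6 + 103/432*1/2 + 79/216*1/12 = 551/1728
d_3 = (P=343/1296, Q=199/1296, R=1363/5184, S=551/1728)
  d_4[P] = 343/1296*1/6 + 199/1296*5/12 + 1363/5184*1/6 + 551/1728*1/3 = 2677/10368
  d_4[Q] = 343/1296*1/12 + 199/1296*1/12 + 1363/5184*1/4 + 551/1728*1/6 = 9563/62208
  d_4[R] = 343/1296*1/6 + 199/1296*1/3 + 1363/5184*1/12 + 551/1728*5/12 = 3889/15552
  d_4[S] = 343/1296*7/12 + 199/1296*1/6 + 1363/5184*1/2 + 551/1728*1/12 = 7009/20736
d_4 = (P=2677/10368, Q=9563/62208, R=3889/15552, S=7009/20736)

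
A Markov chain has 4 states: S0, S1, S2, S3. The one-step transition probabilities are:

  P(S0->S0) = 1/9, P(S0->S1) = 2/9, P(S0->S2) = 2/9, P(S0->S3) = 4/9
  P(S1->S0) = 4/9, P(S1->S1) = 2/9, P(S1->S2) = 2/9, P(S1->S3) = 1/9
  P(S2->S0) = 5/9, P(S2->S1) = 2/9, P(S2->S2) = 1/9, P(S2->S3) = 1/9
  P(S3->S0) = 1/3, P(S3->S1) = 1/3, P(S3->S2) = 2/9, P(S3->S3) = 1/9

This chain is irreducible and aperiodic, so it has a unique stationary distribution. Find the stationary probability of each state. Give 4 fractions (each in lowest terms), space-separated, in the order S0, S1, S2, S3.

The stationary distribution satisfies pi = pi * P, i.e.:
  pi_S0 = 1/9*pi_S0 + 4/9*pi_S1 + 5/9*pi_S2 + 1/3*pi_S3
  pi_S1 = 2/9*pi_S0 + 2/9*pi_S1 + 2/9*pi_S2 + 1/3*pi_S3
  pi_S2 = 2/9*pi_S0 + 2/9*pi_S1 + 1/9*pi_S2 + 2/9*pi_S3
  pi_S3 = 4/9*pi_S0 + 1/9*pi_S1 + 1/9*pi_S2 + 1/9*pi_S3
with normalization: pi_S0 + pi_S1 + pi_S2 + pi_S3 = 1.

Using the first 3 balance equations plus normalization, the linear system A*pi = b is:
  [-8/9, 4/9, 5/9, 1/3] . pi = 0
  [2/9, -7/9, 2/9, 1/3] . pi = 0
  [2/9, 2/9, -8/9, 2/9] . pi = 0
  [1, 1, 1, 1] . pi = 1

Solving yields:
  pi_S0 = 184/555
  pi_S1 = 137/555
  pi_S2 = 1/5
  pi_S3 = 41/185

Verification (pi * P):
  184/555*1/9 + 137/555*4/9 + 1/5*5/9 + 41/185*1/3 = 184/555 = pi_S0  (ok)
  184/555*2/9 + 137/555*2/9 + 1/5*2/9 + 41/185*1/3 = 137/555 = pi_S1  (ok)
  184/555*2/9 + 137/555*2/9 + 1/5*1/9 + 41/185*2/9 = 1/5 = pi_S2  (ok)
  184/555*4/9 + 137/555*1/9 + 1/5*1/9 + 41/185*1/9 = 41/185 = pi_S3  (ok)

Answer: 184/555 137/555 1/5 41/185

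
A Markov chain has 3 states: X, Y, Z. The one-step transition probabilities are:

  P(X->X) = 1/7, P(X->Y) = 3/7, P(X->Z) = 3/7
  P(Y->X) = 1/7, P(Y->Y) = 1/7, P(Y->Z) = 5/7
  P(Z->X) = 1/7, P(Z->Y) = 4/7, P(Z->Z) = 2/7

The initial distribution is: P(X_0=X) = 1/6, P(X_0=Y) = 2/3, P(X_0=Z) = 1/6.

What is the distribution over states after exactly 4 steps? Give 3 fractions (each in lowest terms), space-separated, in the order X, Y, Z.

Answer: 1/7 1899/4802 2217/4802

Derivation:
Propagating the distribution step by step (d_{t+1} = d_t * P):
d_0 = (X=1/6, Y=2/3, Z=1/6)
  d_1[X] = 1/6*1/7 + 2/3*1/7 + 1/6*1/7 = 1/7
  d_1[Y] = 1/6*3/7 + 2/3*1/7 + 1/6*4/7 = 11/42
  d_1[Z] = 1/6*3/7 + 2/3*5/7 + 1/6*2/7 = 25/42
d_1 = (X=1/7, Y=11/42, Z=25/42)
  d_2[X] = 1/7*1/7 + 11/42*1/7 + 25/42*1/7 = 1/7
  d_2[Y] = 1/7*3/7 + 11/42*1/7 + 25/42*4/7 = 43/98
  d_2[Z] = 1/7*3/7 + 11/42*5/7 + 25/42*2/7 = 41/98
d_2 = (X=1/7, Y=43/98, Z=41/98)
  d_3[X] = 1/7*1/7 + 43/98*1/7 + 41/98*1/7 = 1/7
  d_3[Y] = 1/7*3/7 + 43/98*1/7 + 41/98*4/7 = 249/686
  d_3[Z] = 1/7*3/7 + 43/98*5/7 + 41/98*2/7 = 339/686
d_3 = (X=1/7, Y=249/686, Z=339/686)
  d_4[X] = 1/7*1/7 + 249/686*1/7 + 339/686*1/7 = 1/7
  d_4[Y] = 1/7*3/7 + 249/686*1/7 + 339/686*4/7 = 1899/4802
  d_4[Z] = 1/7*3/7 + 249/686*5/7 + 339/686*2/7 = 2217/4802
d_4 = (X=1/7, Y=1899/4802, Z=2217/4802)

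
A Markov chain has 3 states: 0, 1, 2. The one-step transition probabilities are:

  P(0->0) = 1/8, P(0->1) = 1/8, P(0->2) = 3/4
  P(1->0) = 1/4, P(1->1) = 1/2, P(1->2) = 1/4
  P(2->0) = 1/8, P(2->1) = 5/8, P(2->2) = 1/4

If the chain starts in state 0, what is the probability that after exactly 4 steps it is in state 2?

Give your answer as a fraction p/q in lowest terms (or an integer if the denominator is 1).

Computing P^4 by repeated multiplication:
P^1 =
  0: [1/8, 1/8, 3/4]
  1: [1/4, 1/2, 1/4]
  2: [1/8, 5/8, 1/4]
P^2 =
  0: [9/64, 35/64, 5/16]
  1: [3/16, 7/16, 3/8]
  2: [13/64, 31/64, 5/16]
P^3 =
  0: [99/512, 249/512, 41/128]
  1: [23/128, 61/128, 11/32]
  2: [95/512, 237/512, 45/128]
P^4 =
  0: [761/4096, 1915/4096, 355/1024]
  1: [189/1024, 487/1024, 87/256]
  2: [749/4096, 1943/4096, 351/1024]

(P^4)[0 -> 2] = 355/1024

Answer: 355/1024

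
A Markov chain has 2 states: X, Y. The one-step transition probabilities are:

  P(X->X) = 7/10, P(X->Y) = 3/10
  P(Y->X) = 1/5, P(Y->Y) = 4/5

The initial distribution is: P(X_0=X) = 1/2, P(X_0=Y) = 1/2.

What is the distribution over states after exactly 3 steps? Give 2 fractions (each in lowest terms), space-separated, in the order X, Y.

Answer: 33/80 47/80

Derivation:
Propagating the distribution step by step (d_{t+1} = d_t * P):
d_0 = (X=1/2, Y=1/2)
  d_1[X] = 1/2*7/10 + 1/2*1/5 = 9/20
  d_1[Y] = 1/2*3/10 + 1/2*4/5 = 11/20
d_1 = (X=9/20, Y=11/20)
  d_2[X] = 9/20*7/10 + 11/20*1/5 = 17/40
  d_2[Y] = 9/20*3/10 + 11/20*4/5 = 23/40
d_2 = (X=17/40, Y=23/40)
  d_3[X] = 17/40*7/10 + 23/40*1/5 = 33/80
  d_3[Y] = 17/40*3/10 + 23/40*4/5 = 47/80
d_3 = (X=33/80, Y=47/80)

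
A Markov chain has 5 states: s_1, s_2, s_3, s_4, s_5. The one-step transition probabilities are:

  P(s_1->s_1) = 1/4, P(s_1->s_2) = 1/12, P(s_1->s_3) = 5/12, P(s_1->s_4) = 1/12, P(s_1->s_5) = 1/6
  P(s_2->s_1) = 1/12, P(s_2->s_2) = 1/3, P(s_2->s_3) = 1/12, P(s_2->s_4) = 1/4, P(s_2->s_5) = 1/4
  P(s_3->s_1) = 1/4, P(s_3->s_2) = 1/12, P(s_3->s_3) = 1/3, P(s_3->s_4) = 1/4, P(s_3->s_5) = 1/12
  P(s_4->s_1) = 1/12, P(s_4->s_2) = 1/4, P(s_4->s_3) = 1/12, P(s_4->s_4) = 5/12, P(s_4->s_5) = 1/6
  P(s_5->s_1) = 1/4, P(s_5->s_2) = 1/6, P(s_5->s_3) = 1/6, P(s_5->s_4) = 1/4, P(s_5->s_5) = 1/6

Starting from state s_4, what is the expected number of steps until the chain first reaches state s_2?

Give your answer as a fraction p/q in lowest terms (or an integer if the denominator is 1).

Answer: 668/117

Derivation:
Let h_i = expected steps to first reach s_2 from state i.
Boundary: h_s_2 = 0.
First-step equations for the other states:
  h_s_1 = 1 + 1/4*h_s_1 + 1/12*h_s_2 + 5/12*h_s_3 + 1/12*h_s_4 + 1/6*h_s_5
  h_s_3 = 1 + 1/4*h_s_1 + 1/12*h_s_2 + 1/3*h_s_3 + 1/4*h_s_4 + 1/12*h_s_5
  h_s_4 = 1 + 1/12*h_s_1 + 1/4*h_s_2 + 1/12*h_s_3 + 5/12*h_s_4 + 1/6*h_s_5
  h_s_5 = 1 + 1/4*h_s_1 + 1/6*h_s_2 + 1/6*h_s_3 + 1/4*h_s_4 + 1/6*h_s_5

Substituting h_s_2 = 0 and rearranging gives the linear system (I - Q) h = 1:
  [3/4, -5/12, -1/12, -1/6] . (h_s_1, h_s_3, h_s_4, h_s_5) = 1
  [-1/4, 2/3, -1/4, -1/12] . (h_s_1, h_s_3, h_s_4, h_s_5) = 1
  [-1/12, -1/12, 7/12, -1/6] . (h_s_1, h_s_3, h_s_4, h_s_5) = 1
  [-1/4, -1/6, -1/4, 5/6] . (h_s_1, h_s_3, h_s_4, h_s_5) = 1

Solving yields:
  h_s_1 = 2624/351
  h_s_3 = 2552/351
  h_s_4 = 668/117
  h_s_5 = 2320/351

Starting state is s_4, so the expected hitting time is h_s_4 = 668/117.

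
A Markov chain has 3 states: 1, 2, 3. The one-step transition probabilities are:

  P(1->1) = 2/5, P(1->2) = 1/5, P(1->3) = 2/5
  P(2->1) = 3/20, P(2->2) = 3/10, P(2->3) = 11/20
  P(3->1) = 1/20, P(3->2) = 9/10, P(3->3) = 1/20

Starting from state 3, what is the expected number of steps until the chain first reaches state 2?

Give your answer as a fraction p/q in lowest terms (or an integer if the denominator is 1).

Let h_i = expected steps to first reach 2 from state i.
Boundary: h_2 = 0.
First-step equations for the other states:
  h_1 = 1 + 2/5*h_1 + 1/5*h_2 + 2/5*h_3
  h_3 = 1 + 1/20*h_1 + 9/10*h_2 + 1/20*h_3

Substituting h_2 = 0 and rearranging gives the linear system (I - Q) h = 1:
  [3/5, -2/5] . (h_1, h_3) = 1
  [-1/20, 19/20] . (h_1, h_3) = 1

Solving yields:
  h_1 = 27/11
  h_3 = 13/11

Starting state is 3, so the expected hitting time is h_3 = 13/11.

Answer: 13/11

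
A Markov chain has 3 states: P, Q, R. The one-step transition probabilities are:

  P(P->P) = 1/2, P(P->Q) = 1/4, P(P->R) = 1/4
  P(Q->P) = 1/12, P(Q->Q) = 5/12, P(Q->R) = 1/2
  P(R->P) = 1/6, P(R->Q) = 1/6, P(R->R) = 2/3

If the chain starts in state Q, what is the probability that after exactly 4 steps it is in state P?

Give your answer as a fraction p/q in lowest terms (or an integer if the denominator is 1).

Answer: 4385/20736

Derivation:
Computing P^4 by repeated multiplication:
P^1 =
  P: [1/2, 1/4, 1/4]
  Q: [1/12, 5/12, 1/2]
  R: [1/6, 1/6, 2/3]
P^2 =
  P: [5/16, 13/48, 5/12]
  Q: [23/144, 5/18, 9/16]
  R: [5/24, 2/9, 41/72]
P^3 =
  P: [143/576, 25/96, 283/576]
  Q: [85/432, 431/1728, 319/576]
  R: [47/216, 23/96, 469/864]
P^4 =
  P: [787/3456, 1745/6912, 3593/6912]
  Q: [4385/20736, 5089/20736, 1877/3456]
  R: [2273/10368, 2537/10368, 2779/5184]

(P^4)[Q -> P] = 4385/20736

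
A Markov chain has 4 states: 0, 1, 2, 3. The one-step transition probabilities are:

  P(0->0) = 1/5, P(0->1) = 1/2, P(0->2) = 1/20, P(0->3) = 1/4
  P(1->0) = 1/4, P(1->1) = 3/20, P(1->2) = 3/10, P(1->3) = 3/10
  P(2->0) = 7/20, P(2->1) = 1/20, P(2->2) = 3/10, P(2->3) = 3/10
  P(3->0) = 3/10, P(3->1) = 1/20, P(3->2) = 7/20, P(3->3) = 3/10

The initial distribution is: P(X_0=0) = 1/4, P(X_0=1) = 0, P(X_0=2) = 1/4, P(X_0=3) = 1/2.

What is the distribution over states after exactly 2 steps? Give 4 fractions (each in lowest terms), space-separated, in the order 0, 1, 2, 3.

Propagating the distribution step by step (d_{t+1} = d_t * P):
d_0 = (0=1/4, 1=0, 2=1/4, 3=1/2)
  d_1[0] = 1/4*1/5 + 0*1/4 + 1/4*7/20 + 1/2*3/10 = 23/80
  d_1[1] = 1/4*1/2 + 0*3/20 + 1/4*1/20 + 1/2*1/20 = 13/80
  d_1[2] = 1/4*1/20 + 0*3/10 + 1/4*3/10 + 1/2*7/20 = 21/80
  d_1[3] = 1/4*1/4 + 0*3/10 + 1/4*3/10 + 1/2*3/10 = 23/80
d_1 = (0=23/80, 1=13/80, 2=21/80, 3=23/80)
  d_2[0] = 23/80*1/5 + 13/80*1/4 + 21/80*7/20 + 23/80*3/10 = 221/800
  d_2[1] = 23/80*1/2 + 13/80*3/20 + 21/80*1/20 + 23/80*1/20 = 313/1600
  d_2[2] = 23/80*1/20 + 13/80*3/10 + 21/80*3/10 + 23/80*7/20 = 97/400
  d_2[3] = 23/80*1/4 + 13/80*3/10 + 21/80*3/10 + 23/80*3/10 = 457/1600
d_2 = (0=221/800, 1=313/1600, 2=97/400, 3=457/1600)

Answer: 221/800 313/1600 97/400 457/1600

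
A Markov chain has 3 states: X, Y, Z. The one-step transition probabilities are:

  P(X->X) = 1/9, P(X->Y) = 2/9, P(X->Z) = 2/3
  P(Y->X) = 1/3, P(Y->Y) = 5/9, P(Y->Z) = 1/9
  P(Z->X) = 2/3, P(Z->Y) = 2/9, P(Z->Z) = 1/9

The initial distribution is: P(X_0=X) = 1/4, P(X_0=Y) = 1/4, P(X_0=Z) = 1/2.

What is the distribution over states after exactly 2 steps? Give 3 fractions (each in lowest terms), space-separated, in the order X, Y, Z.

Answer: 103/324 35/108 29/81

Derivation:
Propagating the distribution step by step (d_{t+1} = d_t * P):
d_0 = (X=1/4, Y=1/4, Z=1/2)
  d_1[X] = 1/4*1/9 + 1/4*1/3 + 1/2*2/3 = 4/9
  d_1[Y] = 1/4*2/9 + 1/4*5/9 + 1/2*2/9 = 11/36
  d_1[Z] = 1/4*2/3 + 1/4*1/9 + 1/2*1/9 = 1/4
d_1 = (X=4/9, Y=11/36, Z=1/4)
  d_2[X] = 4/9*1/9 + 11/36*1/3 + 1/4*2/3 = 103/324
  d_2[Y] = 4/9*2/9 + 11/36*5/9 + 1/4*2/9 = 35/108
  d_2[Z] = 4/9*2/3 + 11/36*1/9 + 1/4*1/9 = 29/81
d_2 = (X=103/324, Y=35/108, Z=29/81)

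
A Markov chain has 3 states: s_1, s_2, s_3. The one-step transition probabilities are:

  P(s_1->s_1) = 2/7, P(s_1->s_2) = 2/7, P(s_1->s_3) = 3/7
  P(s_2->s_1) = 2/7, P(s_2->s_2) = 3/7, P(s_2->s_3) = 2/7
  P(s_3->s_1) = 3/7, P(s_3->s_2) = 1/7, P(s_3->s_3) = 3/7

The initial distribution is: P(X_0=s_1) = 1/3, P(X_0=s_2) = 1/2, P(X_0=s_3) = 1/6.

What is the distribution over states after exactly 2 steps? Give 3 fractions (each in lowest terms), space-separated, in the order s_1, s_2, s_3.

Answer: 33/98 83/294 8/21

Derivation:
Propagating the distribution step by step (d_{t+1} = d_t * P):
d_0 = (s_1=1/3, s_2=1/2, s_3=1/6)
  d_1[s_1] = 1/3*2/7 + 1/2*2/7 + 1/6*3/7 = 13/42
  d_1[s_2] = 1/3*2/7 + 1/2*3/7 + 1/6*1/7 = 1/3
  d_1[s_3] = 1/3*3/7 + 1/2*2/7 + 1/6*3/7 = 5/14
d_1 = (s_1=13/42, s_2=1/3, s_3=5/14)
  d_2[s_1] = 13/42*2/7 + 1/3*2/7 + 5/14*3/7 = 33/98
  d_2[s_2] = 13/42*2/7 + 1/3*3/7 + 5/14*1/7 = 83/294
  d_2[s_3] = 13/42*3/7 + 1/3*2/7 + 5/14*3/7 = 8/21
d_2 = (s_1=33/98, s_2=83/294, s_3=8/21)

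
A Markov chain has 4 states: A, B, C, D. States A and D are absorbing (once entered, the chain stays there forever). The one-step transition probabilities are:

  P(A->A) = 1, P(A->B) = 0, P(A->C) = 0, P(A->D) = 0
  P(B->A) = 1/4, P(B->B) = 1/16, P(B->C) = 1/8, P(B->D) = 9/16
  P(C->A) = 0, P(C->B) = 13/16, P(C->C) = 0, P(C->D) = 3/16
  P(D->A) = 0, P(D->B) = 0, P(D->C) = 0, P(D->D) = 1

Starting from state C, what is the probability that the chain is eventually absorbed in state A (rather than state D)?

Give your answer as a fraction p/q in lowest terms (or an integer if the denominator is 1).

Let a_i = P(absorbed in A | start in state i).
Boundary conditions: a_A = 1, a_D = 0.
For each transient state i, a_i = sum_j P(i->j) * a_j:
  a_B = 1/4*a_A + 1/16*a_B + 1/8*a_C + 9/16*a_D
  a_C = 0*a_A + 13/16*a_B + 0*a_C + 3/16*a_D

Substituting a_A = 1 and a_D = 0, rearrange to (I - Q) a = r where r[i] = P(i -> A):
  [15/16, -1/8] . (a_B, a_C) = 1/4
  [-13/16, 1] . (a_B, a_C) = 0

Solving yields:
  a_B = 32/107
  a_C = 26/107

Starting state is C, so the absorption probability is a_C = 26/107.

Answer: 26/107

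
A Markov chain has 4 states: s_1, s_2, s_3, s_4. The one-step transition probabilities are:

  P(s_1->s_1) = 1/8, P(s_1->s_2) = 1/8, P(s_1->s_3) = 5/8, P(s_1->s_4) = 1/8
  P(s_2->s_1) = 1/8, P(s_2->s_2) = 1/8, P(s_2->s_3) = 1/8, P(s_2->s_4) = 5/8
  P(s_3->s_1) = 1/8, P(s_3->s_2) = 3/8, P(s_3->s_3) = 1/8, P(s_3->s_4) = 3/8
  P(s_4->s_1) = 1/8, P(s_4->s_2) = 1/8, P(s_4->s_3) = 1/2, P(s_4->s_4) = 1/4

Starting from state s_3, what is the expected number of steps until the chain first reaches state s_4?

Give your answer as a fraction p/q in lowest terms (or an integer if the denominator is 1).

Let h_i = expected steps to first reach s_4 from state i.
Boundary: h_s_4 = 0.
First-step equations for the other states:
  h_s_1 = 1 + 1/8*h_s_1 + 1/8*h_s_2 + 5/8*h_s_3 + 1/8*h_s_4
  h_s_2 = 1 + 1/8*h_s_1 + 1/8*h_s_2 + 1/8*h_s_3 + 5/8*h_s_4
  h_s_3 = 1 + 1/8*h_s_1 + 3/8*h_s_2 + 1/8*h_s_3 + 3/8*h_s_4

Substituting h_s_4 = 0 and rearranging gives the linear system (I - Q) h = 1:
  [7/8, -1/8, -5/8] . (h_s_1, h_s_2, h_s_3) = 1
  [-1/8, 7/8, -1/8] . (h_s_1, h_s_2, h_s_3) = 1
  [-1/8, -3/8, 7/8] . (h_s_1, h_s_2, h_s_3) = 1

Solving yields:
  h_s_1 = 104/33
  h_s_2 = 64/33
  h_s_3 = 80/33

Starting state is s_3, so the expected hitting time is h_s_3 = 80/33.

Answer: 80/33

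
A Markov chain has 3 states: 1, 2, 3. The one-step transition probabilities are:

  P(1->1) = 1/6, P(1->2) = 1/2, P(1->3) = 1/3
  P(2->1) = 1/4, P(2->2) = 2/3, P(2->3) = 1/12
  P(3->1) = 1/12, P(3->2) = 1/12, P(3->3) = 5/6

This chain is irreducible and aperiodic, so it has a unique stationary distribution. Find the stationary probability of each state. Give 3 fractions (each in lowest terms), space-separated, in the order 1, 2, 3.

The stationary distribution satisfies pi = pi * P, i.e.:
  pi_1 = 1/6*pi_1 + 1/4*pi_2 + 1/12*pi_3
  pi_2 = 1/2*pi_1 + 2/3*pi_2 + 1/12*pi_3
  pi_3 = 1/3*pi_1 + 1/12*pi_2 + 5/6*pi_3
with normalization: pi_1 + pi_2 + pi_3 = 1.

Using the first 2 balance equations plus normalization, the linear system A*pi = b is:
  [-5/6, 1/4, 1/12] . pi = 0
  [1/2, -1/3, 1/12] . pi = 0
  [1, 1, 1] . pi = 1

Solving yields:
  pi_1 = 7/45
  pi_2 = 16/45
  pi_3 = 22/45

Verification (pi * P):
  7/45*1/6 + 16/45*1/4 + 22/45*1/12 = 7/45 = pi_1  (ok)
  7/45*1/2 + 16/45*2/3 + 22/45*1/12 = 16/45 = pi_2  (ok)
  7/45*1/3 + 16/45*1/12 + 22/45*5/6 = 22/45 = pi_3  (ok)

Answer: 7/45 16/45 22/45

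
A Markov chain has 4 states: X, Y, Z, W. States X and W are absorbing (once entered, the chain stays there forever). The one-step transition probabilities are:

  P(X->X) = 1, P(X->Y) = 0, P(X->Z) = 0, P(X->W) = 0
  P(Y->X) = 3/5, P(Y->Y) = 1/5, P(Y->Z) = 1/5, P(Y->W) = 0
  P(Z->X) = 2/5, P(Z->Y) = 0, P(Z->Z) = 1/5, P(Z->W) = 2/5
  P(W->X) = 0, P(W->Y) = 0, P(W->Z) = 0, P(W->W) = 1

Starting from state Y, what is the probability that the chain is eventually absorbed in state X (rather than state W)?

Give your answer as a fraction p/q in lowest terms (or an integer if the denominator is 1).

Answer: 7/8

Derivation:
Let a_i = P(absorbed in X | start in state i).
Boundary conditions: a_X = 1, a_W = 0.
For each transient state i, a_i = sum_j P(i->j) * a_j:
  a_Y = 3/5*a_X + 1/5*a_Y + 1/5*a_Z + 0*a_W
  a_Z = 2/5*a_X + 0*a_Y + 1/5*a_Z + 2/5*a_W

Substituting a_X = 1 and a_W = 0, rearrange to (I - Q) a = r where r[i] = P(i -> X):
  [4/5, -1/5] . (a_Y, a_Z) = 3/5
  [0, 4/5] . (a_Y, a_Z) = 2/5

Solving yields:
  a_Y = 7/8
  a_Z = 1/2

Starting state is Y, so the absorption probability is a_Y = 7/8.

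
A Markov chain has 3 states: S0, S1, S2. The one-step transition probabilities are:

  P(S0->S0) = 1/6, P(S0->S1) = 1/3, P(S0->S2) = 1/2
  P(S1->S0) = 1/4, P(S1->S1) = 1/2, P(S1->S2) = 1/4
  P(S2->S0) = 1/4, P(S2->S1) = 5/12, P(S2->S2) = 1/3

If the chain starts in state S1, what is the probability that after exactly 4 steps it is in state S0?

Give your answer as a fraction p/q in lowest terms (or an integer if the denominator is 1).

Answer: 1595/6912

Derivation:
Computing P^4 by repeated multiplication:
P^1 =
  S0: [1/6, 1/3, 1/2]
  S1: [1/4, 1/2, 1/4]
  S2: [1/4, 5/12, 1/3]
P^2 =
  S0: [17/72, 31/72, 1/3]
  S1: [11/48, 7/16, 1/3]
  S2: [11/48, 31/72, 49/144]
P^3 =
  S0: [199/864, 187/432, 97/288]
  S1: [133/576, 125/288, 193/576]
  S2: [133/576, 749/1728, 145/432]
P^4 =
  S0: [2393/10368, 4495/10368, 145/432]
  S1: [1595/6912, 111/256, 145/432]
  S2: [1595/6912, 4495/10368, 6961/20736]

(P^4)[S1 -> S0] = 1595/6912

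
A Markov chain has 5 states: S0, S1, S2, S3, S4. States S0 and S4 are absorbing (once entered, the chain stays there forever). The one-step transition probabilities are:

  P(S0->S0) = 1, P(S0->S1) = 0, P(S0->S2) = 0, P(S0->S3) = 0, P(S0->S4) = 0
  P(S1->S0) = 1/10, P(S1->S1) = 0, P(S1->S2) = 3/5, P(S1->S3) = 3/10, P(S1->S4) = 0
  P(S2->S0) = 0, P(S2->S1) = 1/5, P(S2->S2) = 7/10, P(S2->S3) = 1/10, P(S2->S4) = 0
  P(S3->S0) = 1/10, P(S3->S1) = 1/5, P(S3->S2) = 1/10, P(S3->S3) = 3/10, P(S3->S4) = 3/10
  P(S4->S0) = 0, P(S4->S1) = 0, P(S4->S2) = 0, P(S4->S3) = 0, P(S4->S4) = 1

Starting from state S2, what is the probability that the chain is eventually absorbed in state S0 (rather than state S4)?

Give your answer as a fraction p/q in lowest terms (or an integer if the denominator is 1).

Answer: 2/5

Derivation:
Let a_i = P(absorbed in S0 | start in state i).
Boundary conditions: a_S0 = 1, a_S4 = 0.
For each transient state i, a_i = sum_j P(i->j) * a_j:
  a_S1 = 1/10*a_S0 + 0*a_S1 + 3/5*a_S2 + 3/10*a_S3 + 0*a_S4
  a_S2 = 0*a_S0 + 1/5*a_S1 + 7/10*a_S2 + 1/10*a_S3 + 0*a_S4
  a_S3 = 1/10*a_S0 + 1/5*a_S1 + 1/10*a_S2 + 3/10*a_S3 + 3/10*a_S4

Substituting a_S0 = 1 and a_S4 = 0, rearrange to (I - Q) a = r where r[i] = P(i -> S0):
  [1, -3/5, -3/10] . (a_S1, a_S2, a_S3) = 1/10
  [-1/5, 3/10, -1/10] . (a_S1, a_S2, a_S3) = 0
  [-1/5, -1/10, 7/10] . (a_S1, a_S2, a_S3) = 1/10

Solving yields:
  a_S1 = 7/16
  a_S2 = 2/5
  a_S3 = 13/40

Starting state is S2, so the absorption probability is a_S2 = 2/5.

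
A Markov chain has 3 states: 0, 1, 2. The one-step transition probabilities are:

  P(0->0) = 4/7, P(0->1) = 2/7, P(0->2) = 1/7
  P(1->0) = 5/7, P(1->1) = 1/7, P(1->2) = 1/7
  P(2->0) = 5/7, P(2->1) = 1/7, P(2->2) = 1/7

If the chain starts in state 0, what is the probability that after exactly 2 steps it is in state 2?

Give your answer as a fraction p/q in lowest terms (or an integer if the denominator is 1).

Answer: 1/7

Derivation:
Computing P^2 by repeated multiplication:
P^1 =
  0: [4/7, 2/7, 1/7]
  1: [5/7, 1/7, 1/7]
  2: [5/7, 1/7, 1/7]
P^2 =
  0: [31/49, 11/49, 1/7]
  1: [30/49, 12/49, 1/7]
  2: [30/49, 12/49, 1/7]

(P^2)[0 -> 2] = 1/7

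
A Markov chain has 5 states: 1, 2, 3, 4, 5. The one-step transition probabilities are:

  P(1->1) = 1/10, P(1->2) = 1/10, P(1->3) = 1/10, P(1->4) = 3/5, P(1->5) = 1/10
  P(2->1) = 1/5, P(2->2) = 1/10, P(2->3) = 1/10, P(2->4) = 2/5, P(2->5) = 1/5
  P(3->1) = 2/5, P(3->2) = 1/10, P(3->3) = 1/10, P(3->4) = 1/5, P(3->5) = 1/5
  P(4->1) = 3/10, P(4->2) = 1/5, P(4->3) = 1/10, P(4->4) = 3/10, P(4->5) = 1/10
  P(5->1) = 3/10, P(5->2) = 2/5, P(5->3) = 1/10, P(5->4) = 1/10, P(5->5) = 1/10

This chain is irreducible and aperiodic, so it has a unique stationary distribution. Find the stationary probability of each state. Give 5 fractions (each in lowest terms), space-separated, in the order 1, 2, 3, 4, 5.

Answer: 784/3215 1117/6430 1/10 2283/6430 819/6430

Derivation:
The stationary distribution satisfies pi = pi * P, i.e.:
  pi_1 = 1/10*pi_1 + 1/5*pi_2 + 2/5*pi_3 + 3/10*pi_4 + 3/10*pi_5
  pi_2 = 1/10*pi_1 + 1/10*pi_2 + 1/10*pi_3 + 1/5*pi_4 + 2/5*pi_5
  pi_3 = 1/10*pi_1 + 1/10*pi_2 + 1/10*pi_3 + 1/10*pi_4 + 1/10*pi_5
  pi_4 = 3/5*pi_1 + 2/5*pi_2 + 1/5*pi_3 + 3/10*pi_4 + 1/10*pi_5
  pi_5 = 1/10*pi_1 + 1/5*pi_2 + 1/5*pi_3 + 1/10*pi_4 + 1/10*pi_5
with normalization: pi_1 + pi_2 + pi_3 + pi_4 + pi_5 = 1.

Using the first 4 balance equations plus normalization, the linear system A*pi = b is:
  [-9/10, 1/5, 2/5, 3/10, 3/10] . pi = 0
  [1/10, -9/10, 1/10, 1/5, 2/5] . pi = 0
  [1/10, 1/10, -9/10, 1/10, 1/10] . pi = 0
  [3/5, 2/5, 1/5, -7/10, 1/10] . pi = 0
  [1, 1, 1, 1, 1] . pi = 1

Solving yields:
  pi_1 = 784/3215
  pi_2 = 1117/6430
  pi_3 = 1/10
  pi_4 = 2283/6430
  pi_5 = 819/6430

Verification (pi * P):
  784/3215*1/10 + 1117/6430*1/5 + 1/10*2/5 + 2283/6430*3/10 + 819/6430*3/10 = 784/3215 = pi_1  (ok)
  784/3215*1/10 + 1117/6430*1/10 + 1/10*1/10 + 2283/6430*1/5 + 819/6430*2/5 = 1117/6430 = pi_2  (ok)
  784/3215*1/10 + 1117/6430*1/10 + 1/10*1/10 + 2283/6430*1/10 + 819/6430*1/10 = 1/10 = pi_3  (ok)
  784/3215*3/5 + 1117/6430*2/5 + 1/10*1/5 + 2283/6430*3/10 + 819/6430*1/10 = 2283/6430 = pi_4  (ok)
  784/3215*1/10 + 1117/6430*1/5 + 1/10*1/5 + 2283/6430*1/10 + 819/6430*1/10 = 819/6430 = pi_5  (ok)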